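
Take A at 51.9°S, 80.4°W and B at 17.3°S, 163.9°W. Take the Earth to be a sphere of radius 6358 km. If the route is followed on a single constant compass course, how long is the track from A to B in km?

Rhumb course C = atan2(Δλ, Δψ) with Δψ = ln[tan(π/4+φ₂/2)/tan(π/4+φ₁/2)] = +0.7567, Δλ = -1.4573 → C = 297.44°
d = R·|Δφ| / |cos C| = 6358·0.60388 / 0.46081 = 8332 km

8332 km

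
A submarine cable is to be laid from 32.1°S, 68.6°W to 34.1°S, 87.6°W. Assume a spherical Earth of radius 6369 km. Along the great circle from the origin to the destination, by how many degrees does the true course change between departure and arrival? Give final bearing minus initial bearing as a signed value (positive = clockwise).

Initial bearing θ₁ = atan2(sin Δλ cos φ₂, cos φ₁ sin φ₂ − sin φ₁ cos φ₂ cos Δλ) = 257.68°
Final bearing θ₂ = (initial bearing from the destination back to the start) + 180° = 268.13°
Δθ = θ₂ − θ₁ = +10.4°

+10.4°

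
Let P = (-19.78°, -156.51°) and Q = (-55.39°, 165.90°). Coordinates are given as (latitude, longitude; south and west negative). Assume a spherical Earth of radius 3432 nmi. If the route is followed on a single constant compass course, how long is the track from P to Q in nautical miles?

2740 nmi

Rhumb course C = atan2(Δλ, Δψ) with Δψ = ln[tan(π/4+φ₂/2)/tan(π/4+φ₁/2)] = -0.8139, Δλ = -0.6561 → C = 218.87°
d = R·|Δφ| / |cos C| = 3432·0.62151 / 0.77854 = 2740 nmi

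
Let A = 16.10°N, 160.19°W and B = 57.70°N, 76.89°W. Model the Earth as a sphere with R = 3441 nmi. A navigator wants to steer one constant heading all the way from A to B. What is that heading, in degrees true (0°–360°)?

56.7°

Δψ = ln[tan(π/4+φ₂/2)/tan(π/4+φ₁/2)] = +0.9546
Δλ = +1.4539 rad (taken the short way round)
course = atan2(Δλ, Δψ) = 56.71°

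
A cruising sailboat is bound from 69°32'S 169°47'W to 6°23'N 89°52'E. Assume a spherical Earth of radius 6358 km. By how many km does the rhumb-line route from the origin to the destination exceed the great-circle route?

629 km

Great circle: cos σ = sin φ₁ sin φ₂ + cos φ₁ cos φ₂ cos Δλ,  σ = 1.7382 rad → d_gc = 11051.3 km
Rhumb line: Δψ = +1.8235, q = Δφ/Δψ = 0.7266, d_rh = R√(Δφ²+q²Δλ²) = 11680.7 km
Excess = 11680.7 − 11051.3 = 629.4 ≈ 629 km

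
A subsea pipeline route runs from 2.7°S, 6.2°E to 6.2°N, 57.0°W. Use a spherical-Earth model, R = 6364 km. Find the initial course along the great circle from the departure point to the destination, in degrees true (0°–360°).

278.3°

θ = atan2( sin Δλ·cos φ₂ ,  cos φ₁ sin φ₂ − sin φ₁ cos φ₂ cos Δλ )
  = atan2(-0.8874, +0.1290) = 278.27°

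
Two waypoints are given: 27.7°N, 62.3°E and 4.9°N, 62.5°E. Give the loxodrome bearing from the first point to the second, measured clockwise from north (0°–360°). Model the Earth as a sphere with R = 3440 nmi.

179.5°

Meridional parts: M(φ₁)=+0.5035, M(φ₂)=+0.0856 → ΔM = -0.4178;  Δλ = +0.0035 rad
tan C = Δλ / ΔM = -0.0084 → C = 179.52°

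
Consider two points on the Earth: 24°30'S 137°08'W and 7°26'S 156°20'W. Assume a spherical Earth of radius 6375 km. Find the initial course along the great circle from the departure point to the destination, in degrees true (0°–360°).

N = sin Δλ·cos φ₂ = -0.3261;  D = cos φ₁ sin φ₂ − sin φ₁ cos φ₂ cos Δλ = +0.2706
initial course = atan2(N, D) = 309.69°

309.7°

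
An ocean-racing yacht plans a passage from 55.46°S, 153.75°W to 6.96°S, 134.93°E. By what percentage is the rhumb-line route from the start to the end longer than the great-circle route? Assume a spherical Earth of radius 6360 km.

2.2%

Great circle: σ = 1.2869 rad → d_gc = Rσ = 8184.9 km
Rhumb: Δφ = +0.8465, Δλ = -1.2448, Δψ = +1.0465, q = Δφ/Δψ = 0.8088 → d_rh = R√(Δφ²+q²Δλ²) = 8365.8 km
Excess = (8365.8 − 8184.9) / 8184.9 = 180.9 / 8184.9 = 2.21% ≈ 2.2%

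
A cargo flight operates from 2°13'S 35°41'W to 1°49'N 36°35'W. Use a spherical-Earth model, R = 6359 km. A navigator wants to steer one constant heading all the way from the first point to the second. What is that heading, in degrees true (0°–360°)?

347.4°

Δψ = ln[tan(π/4+φ₂/2)/tan(π/4+φ₁/2)] = +0.0704
Δλ = -0.0157 rad (taken the short way round)
course = atan2(Δλ, Δψ) = 347.42°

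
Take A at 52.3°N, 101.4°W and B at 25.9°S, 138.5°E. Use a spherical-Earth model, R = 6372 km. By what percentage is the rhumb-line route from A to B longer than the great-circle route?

2.7%

Great circle: σ = 2.2414 rad → d_gc = Rσ = 14282.5 km
Rhumb: Δφ = -1.3648, Δλ = -2.0961, Δψ = -1.5430, q = Δφ/Δψ = 0.8846 → d_rh = R√(Δφ²+q²Δλ²) = 14670.5 km
Excess = (14670.5 − 14282.5) / 14282.5 = 388.0 / 14282.5 = 2.72% ≈ 2.7%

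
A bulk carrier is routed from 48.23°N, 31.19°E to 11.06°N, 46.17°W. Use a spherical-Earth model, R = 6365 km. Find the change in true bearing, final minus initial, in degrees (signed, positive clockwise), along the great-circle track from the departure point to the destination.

-45.3°

At departure: θ₁ = atan2(sin Δλ cos φ₂, cos φ₁ sin φ₂ − sin φ₁ cos φ₂ cos Δλ) = 268.06°
At arrival: θ₂ = atan2(sin Δλ cos φ₁, −cos φ₂ sin φ₁ + sin φ₂ cos φ₁ cos Δλ) = 222.72°
Δθ = θ₂ − θ₁ = -45.3°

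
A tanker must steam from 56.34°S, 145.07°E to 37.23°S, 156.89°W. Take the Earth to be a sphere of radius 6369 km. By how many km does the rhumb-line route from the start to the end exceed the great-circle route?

Great circle: cos σ = sin φ₁ sin φ₂ + cos φ₁ cos φ₂ cos Δλ,  σ = 0.7419 rad → d_gc = 4725.2 km
Rhumb line: Δψ = +0.4947, q = Δφ/Δψ = 0.6742, d_rh = R√(Δφ²+q²Δλ²) = 4840.9 km
Excess = 4840.9 − 4725.2 = 115.7 ≈ 116 km

116 km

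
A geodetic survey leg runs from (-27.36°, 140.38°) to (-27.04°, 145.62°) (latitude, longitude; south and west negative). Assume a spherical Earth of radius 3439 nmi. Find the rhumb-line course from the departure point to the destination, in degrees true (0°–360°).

Δψ = ln[tan(π/4+φ₂/2)/tan(π/4+φ₁/2)] = +0.0063
Δλ = +0.0915 rad (taken the short way round)
course = atan2(Δλ, Δψ) = 86.07°

86.1°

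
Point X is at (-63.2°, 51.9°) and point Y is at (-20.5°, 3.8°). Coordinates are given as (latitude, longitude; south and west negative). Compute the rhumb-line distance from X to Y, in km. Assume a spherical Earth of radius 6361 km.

Rhumb course C = atan2(Δλ, Δψ) with Δψ = ln[tan(π/4+φ₂/2)/tan(π/4+φ₁/2)] = +1.0688, Δλ = -0.8395 → C = 321.85°
d = R·|Δφ| / |cos C| = 6361·0.74526 / 0.78642 = 6028 km

6028 km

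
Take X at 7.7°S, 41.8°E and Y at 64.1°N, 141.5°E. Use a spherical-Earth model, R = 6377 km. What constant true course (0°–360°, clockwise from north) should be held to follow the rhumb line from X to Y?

Meridional parts: M(φ₁)=-0.1348, M(φ₂)=+1.4699 → ΔM = +1.6047;  Δλ = +1.7401 rad
tan C = Δλ / ΔM = +1.0844 → C = 47.32°

47.3°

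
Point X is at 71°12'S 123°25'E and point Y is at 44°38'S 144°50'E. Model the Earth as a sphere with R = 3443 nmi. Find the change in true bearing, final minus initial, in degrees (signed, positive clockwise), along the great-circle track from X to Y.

-18.7°

Initial bearing θ₁ = atan2(sin Δλ cos φ₂, cos φ₁ sin φ₂ − sin φ₁ cos φ₂ cos Δλ) = 32.96°
Final bearing θ₂ = (initial bearing from the destination back to the start) + 180° = 14.26°
Δθ = θ₂ − θ₁ = -18.7°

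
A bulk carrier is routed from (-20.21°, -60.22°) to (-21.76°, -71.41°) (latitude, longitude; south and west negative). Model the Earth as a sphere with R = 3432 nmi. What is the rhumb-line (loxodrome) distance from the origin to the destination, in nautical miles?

633 nmi

Δψ = ln[tan(π/4+φ₂/2)/tan(π/4+φ₁/2)] = -0.0290;  Δφ = -0.0271 rad,  Δλ = -0.1953 rad
q = Δφ/Δψ = 0.9336
d = R·√(Δφ² + q²Δλ²) = 3432·0.18434 = 633 nmi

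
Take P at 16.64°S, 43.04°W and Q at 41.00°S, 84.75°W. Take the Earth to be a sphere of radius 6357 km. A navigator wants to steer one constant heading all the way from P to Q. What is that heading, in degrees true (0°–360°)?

236.0°

Δψ = ln[tan(π/4+φ₂/2)/tan(π/4+φ₁/2)] = -0.4913
Δλ = -0.7280 rad (taken the short way round)
course = atan2(Δλ, Δψ) = 235.99°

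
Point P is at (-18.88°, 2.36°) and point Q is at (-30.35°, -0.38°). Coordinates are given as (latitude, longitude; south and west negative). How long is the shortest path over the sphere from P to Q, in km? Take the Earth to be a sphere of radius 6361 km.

cos σ = sin φ₁ sin φ₂ + cos φ₁ cos φ₂ cos Δλ
      = sin(-18.88°)sin(-30.35°) + cos(-18.88°)cos(-30.35°)cos(-2.74°) = 0.9791
σ = 11.736° → d = Rσ = 6361·0.20483 = 1303 km

1303 km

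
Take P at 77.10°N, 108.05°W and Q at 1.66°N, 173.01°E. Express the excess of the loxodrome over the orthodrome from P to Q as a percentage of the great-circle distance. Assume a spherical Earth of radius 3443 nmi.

Great circle: σ = 1.4997 rad → d_gc = Rσ = 5163.4 nmi
Rhumb: Δφ = -1.3167, Δλ = -1.3778, Δψ = -2.1509, q = Δφ/Δψ = 0.6121 → d_rh = R√(Δφ²+q²Δλ²) = 5383.6 nmi
Excess = (5383.6 − 5163.4) / 5163.4 = 220.2 / 5163.4 = 4.26% ≈ 4.3%

4.3%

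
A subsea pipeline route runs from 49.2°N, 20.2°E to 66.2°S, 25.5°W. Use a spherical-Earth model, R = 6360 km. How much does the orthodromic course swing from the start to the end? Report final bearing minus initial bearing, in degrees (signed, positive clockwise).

Initial bearing θ₁ = atan2(sin Δλ cos φ₂, cos φ₁ sin φ₂ − sin φ₁ cos φ₂ cos Δλ) = 199.60°
Final bearing θ₂ = (initial bearing from the destination back to the start) + 180° = 212.89°
Δθ = θ₂ − θ₁ = +13.3°

+13.3°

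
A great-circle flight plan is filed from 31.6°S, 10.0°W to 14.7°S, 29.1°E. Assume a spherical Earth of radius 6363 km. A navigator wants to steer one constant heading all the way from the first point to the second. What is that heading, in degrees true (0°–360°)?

Δψ = ln[tan(π/4+φ₂/2)/tan(π/4+φ₁/2)] = +0.3224
Δλ = +0.6824 rad (taken the short way round)
course = atan2(Δλ, Δψ) = 64.71°

64.7°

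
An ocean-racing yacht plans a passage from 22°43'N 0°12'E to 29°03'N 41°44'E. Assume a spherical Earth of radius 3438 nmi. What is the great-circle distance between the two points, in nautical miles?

2263 nmi

cos σ = sin φ₁ sin φ₂ + cos φ₁ cos φ₂ cos Δλ
      = sin(22.72°)sin(29.05°) + cos(22.72°)cos(29.05°)cos(41.53°) = 0.7911
σ = 37.707° → d = Rσ = 3438·0.65811 = 2263 nmi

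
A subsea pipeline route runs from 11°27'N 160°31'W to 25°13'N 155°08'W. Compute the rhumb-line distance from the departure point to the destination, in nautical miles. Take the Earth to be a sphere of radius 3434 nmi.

Δψ = ln[tan(π/4+φ₂/2)/tan(π/4+φ₁/2)] = +0.2539;  Δφ = +0.2403 rad,  Δλ = +0.0940 rad
q = Δφ/Δψ = 0.9465
d = R·√(Δφ² + q²Δλ²) = 3434·0.25620 = 880 nmi

880 nmi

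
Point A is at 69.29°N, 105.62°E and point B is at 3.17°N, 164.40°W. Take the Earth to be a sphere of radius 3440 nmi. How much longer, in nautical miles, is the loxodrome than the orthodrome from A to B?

Great circle: cos σ = sin φ₁ sin φ₂ + cos φ₁ cos φ₂ cos Δλ,  σ = 1.5189 rad → d_gc = 5225.1 nmi
Rhumb line: Δψ = -1.6444, q = Δφ/Δψ = 0.7018, d_rh = R√(Δφ²+q²Δλ²) = 5489.3 nmi
Excess = 5489.3 − 5225.1 = 264.2 ≈ 264 nmi

264 nmi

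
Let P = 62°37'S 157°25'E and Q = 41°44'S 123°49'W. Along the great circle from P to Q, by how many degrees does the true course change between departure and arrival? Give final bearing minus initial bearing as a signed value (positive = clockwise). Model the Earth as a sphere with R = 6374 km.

At departure: θ₁ = atan2(sin Δλ cos φ₂, cos φ₁ sin φ₂ − sin φ₁ cos φ₂ cos Δλ) = 103.60°
At arrival: θ₂ = atan2(sin Δλ cos φ₁, −cos φ₂ sin φ₁ + sin φ₂ cos φ₁ cos Δλ) = 36.80°
Δθ = θ₂ − θ₁ = -66.8°

-66.8°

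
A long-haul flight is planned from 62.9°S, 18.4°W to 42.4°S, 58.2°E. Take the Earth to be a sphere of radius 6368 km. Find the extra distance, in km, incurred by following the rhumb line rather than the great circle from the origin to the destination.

275 km

Great circle: cos σ = sin φ₁ sin φ₂ + cos φ₁ cos φ₂ cos Δλ,  σ = 0.8254 rad → d_gc = 5256.4 km
Rhumb line: Δψ = +0.6044, q = Δφ/Δψ = 0.5920, d_rh = R√(Δφ²+q²Δλ²) = 5531.2 km
Excess = 5531.2 − 5256.4 = 274.8 ≈ 275 km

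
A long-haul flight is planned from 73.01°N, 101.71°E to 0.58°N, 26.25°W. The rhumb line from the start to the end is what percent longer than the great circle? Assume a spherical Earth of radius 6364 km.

12.3%

Great circle: σ = 1.7417 rad → d_gc = Rσ = 11084.0 km
Rhumb: Δφ = -1.2641, Δλ = -2.2333, Δψ = -1.8913, q = Δφ/Δψ = 0.6684 → d_rh = R√(Δφ²+q²Δλ²) = 12448.8 km
Excess = (12448.8 − 11084.0) / 11084.0 = 1364.8 / 11084.0 = 12.31% ≈ 12.3%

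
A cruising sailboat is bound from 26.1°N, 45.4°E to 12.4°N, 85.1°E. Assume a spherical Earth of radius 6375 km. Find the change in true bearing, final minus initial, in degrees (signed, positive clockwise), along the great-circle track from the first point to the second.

Initial bearing θ₁ = atan2(sin Δλ cos φ₂, cos φ₁ sin φ₂ − sin φ₁ cos φ₂ cos Δλ) = 102.45°
Final bearing θ₂ = (initial bearing from the destination back to the start) + 180° = 116.12°
Δθ = θ₂ − θ₁ = +13.7°

+13.7°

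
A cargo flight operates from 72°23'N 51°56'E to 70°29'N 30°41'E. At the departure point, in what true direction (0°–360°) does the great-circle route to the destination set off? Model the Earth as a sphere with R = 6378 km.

264.6°

N = sin Δλ·cos φ₂ = -0.1211;  D = cos φ₁ sin φ₂ − sin φ₁ cos φ₂ cos Δλ = -0.0115
initial course = atan2(N, D) = 264.57°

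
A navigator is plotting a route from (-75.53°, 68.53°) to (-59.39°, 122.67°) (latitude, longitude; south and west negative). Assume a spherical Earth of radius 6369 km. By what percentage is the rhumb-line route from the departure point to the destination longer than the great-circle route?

Great circle: σ = 0.4326 rad → d_gc = Rσ = 2755.1 km
Rhumb: Δφ = +0.2817, Δλ = +0.9449, Δψ = +0.7681, q = Δφ/Δψ = 0.3667 → d_rh = R√(Δφ²+q²Δλ²) = 2844.3 km
Excess = (2844.3 − 2755.1) / 2755.1 = 89.2 / 2755.1 = 3.24% ≈ 3.2%

3.2%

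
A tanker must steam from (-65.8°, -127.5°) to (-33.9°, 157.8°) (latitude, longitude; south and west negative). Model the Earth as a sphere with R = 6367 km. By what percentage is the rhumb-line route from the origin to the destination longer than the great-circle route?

Great circle: σ = 0.9292 rad → d_gc = Rσ = 5915.9 km
Rhumb: Δφ = +0.5568, Δλ = -1.3038, Δψ = +0.9104, q = Δφ/Δψ = 0.6115 → d_rh = R√(Δφ²+q²Δλ²) = 6191.5 km
Excess = (6191.5 − 5915.9) / 5915.9 = 275.6 / 5915.9 = 4.66% ≈ 4.7%

4.7%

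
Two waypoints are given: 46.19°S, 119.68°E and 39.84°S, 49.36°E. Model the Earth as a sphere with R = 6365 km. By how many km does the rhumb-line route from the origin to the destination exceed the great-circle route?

Great circle: cos σ = sin φ₁ sin φ₂ + cos φ₁ cos φ₂ cos Δλ,  σ = 0.8746 rad → d_gc = 5566.7 km
Rhumb line: Δψ = +0.1518, q = Δφ/Δψ = 0.7301, d_rh = R√(Δφ²+q²Δλ²) = 5747.3 km
Excess = 5747.3 − 5566.7 = 180.6 ≈ 181 km

181 km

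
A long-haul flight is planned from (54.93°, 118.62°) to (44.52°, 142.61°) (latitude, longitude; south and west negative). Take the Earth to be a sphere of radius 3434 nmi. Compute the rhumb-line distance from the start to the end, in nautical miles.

1115 nmi

Rhumb course C = atan2(Δλ, Δψ) with Δψ = ln[tan(π/4+φ₂/2)/tan(π/4+φ₁/2)] = -0.2825, Δλ = +0.4187 → C = 124.01°
d = R·|Δφ| / |cos C| = 3434·0.18169 / 0.55934 = 1115 nmi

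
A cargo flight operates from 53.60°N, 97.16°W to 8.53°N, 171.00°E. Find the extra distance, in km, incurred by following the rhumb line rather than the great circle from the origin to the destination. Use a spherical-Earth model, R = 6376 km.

366 km

Great circle: cos σ = sin φ₁ sin φ₂ + cos φ₁ cos φ₂ cos Δλ,  σ = 1.4701 rad → d_gc = 9373.2 km
Rhumb line: Δψ = -0.9629, q = Δφ/Δψ = 0.8169, d_rh = R√(Δφ²+q²Δλ²) = 9739.6 km
Excess = 9739.6 − 9373.2 = 366.4 ≈ 366 km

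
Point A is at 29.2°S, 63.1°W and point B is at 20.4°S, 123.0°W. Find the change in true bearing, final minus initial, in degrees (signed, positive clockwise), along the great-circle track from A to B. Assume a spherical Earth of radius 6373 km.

At departure: θ₁ = atan2(sin Δλ cos φ₂, cos φ₁ sin φ₂ − sin φ₁ cos φ₂ cos Δλ) = 264.72°
At arrival: θ₂ = atan2(sin Δλ cos φ₁, −cos φ₂ sin φ₁ + sin φ₂ cos φ₁ cos Δλ) = 291.97°
Δθ = θ₂ − θ₁ = +27.3°

+27.3°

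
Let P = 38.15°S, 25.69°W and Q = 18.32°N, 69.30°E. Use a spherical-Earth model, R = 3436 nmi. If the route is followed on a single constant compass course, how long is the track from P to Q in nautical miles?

Rhumb course C = atan2(Δλ, Δψ) with Δψ = ln[tan(π/4+φ₂/2)/tan(π/4+φ₁/2)] = +1.0466, Δλ = +1.6579 → C = 57.74°
d = R·|Δφ| / |cos C| = 3436·0.98559 / 0.53383 = 6344 nmi

6344 nmi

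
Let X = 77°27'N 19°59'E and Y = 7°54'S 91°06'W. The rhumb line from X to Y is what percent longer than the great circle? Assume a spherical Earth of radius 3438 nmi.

Great circle: σ = 1.7840 rad → d_gc = Rσ = 6133.4 nmi
Rhumb: Δφ = -1.4896, Δλ = -1.9388, Δψ = -2.3460, q = Δφ/Δψ = 0.6350 → d_rh = R√(Δφ²+q²Δλ²) = 6644.0 nmi
Excess = (6644.0 − 6133.4) / 6133.4 = 510.6 / 6133.4 = 8.32% ≈ 8.3%

8.3%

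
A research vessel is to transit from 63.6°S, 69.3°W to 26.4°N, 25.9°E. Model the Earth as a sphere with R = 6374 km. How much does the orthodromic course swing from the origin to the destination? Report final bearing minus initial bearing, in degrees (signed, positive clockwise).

Initial bearing θ₁ = atan2(sin Δλ cos φ₂, cos φ₁ sin φ₂ − sin φ₁ cos φ₂ cos Δλ) = 82.02°
Final bearing θ₂ = (initial bearing from the destination back to the start) + 180° = 29.45°
Δθ = θ₂ − θ₁ = -52.6°

-52.6°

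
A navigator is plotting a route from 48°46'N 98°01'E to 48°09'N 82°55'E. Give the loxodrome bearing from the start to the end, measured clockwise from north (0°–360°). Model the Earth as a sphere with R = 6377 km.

Meridional parts: M(φ₁)=+0.9776, M(φ₂)=+0.9614 → ΔM = -0.0162;  Δλ = -0.2635 rad
tan C = Δλ / ΔM = +16.2383 → C = 266.48°

266.5°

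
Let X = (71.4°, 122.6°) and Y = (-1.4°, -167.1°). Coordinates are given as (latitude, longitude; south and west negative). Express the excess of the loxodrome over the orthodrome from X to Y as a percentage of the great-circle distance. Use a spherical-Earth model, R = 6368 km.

2.9%

Great circle: σ = 1.4864 rad → d_gc = Rσ = 9465.2 km
Rhumb: Δφ = -1.2706, Δλ = +1.2270, Δψ = -1.8338, q = Δφ/Δψ = 0.6929 → d_rh = R√(Δφ²+q²Δλ²) = 9735.2 km
Excess = (9735.2 − 9465.2) / 9465.2 = 270.0 / 9465.2 = 2.853% ≈ 2.9%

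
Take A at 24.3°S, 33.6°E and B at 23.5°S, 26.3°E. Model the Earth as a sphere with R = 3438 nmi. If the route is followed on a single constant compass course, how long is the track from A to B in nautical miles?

Δψ = ln[tan(π/4+φ₂/2)/tan(π/4+φ₁/2)] = +0.0153;  Δφ = +0.0140 rad,  Δλ = -0.1274 rad
q = Δφ/Δψ = 0.9142
d = R·√(Δφ² + q²Δλ²) = 3438·0.11732 = 403 nmi

403 nmi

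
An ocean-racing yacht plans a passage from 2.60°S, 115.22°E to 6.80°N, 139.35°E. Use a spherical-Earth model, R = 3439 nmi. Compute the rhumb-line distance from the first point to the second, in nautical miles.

Δψ = ln[tan(π/4+φ₂/2)/tan(π/4+φ₁/2)] = +0.1644;  Δφ = +0.1641 rad,  Δλ = +0.4211 rad
q = Δφ/Δψ = 0.9982
d = R·√(Δφ² + q²Δλ²) = 3439·0.45127 = 1552 nmi

1552 nmi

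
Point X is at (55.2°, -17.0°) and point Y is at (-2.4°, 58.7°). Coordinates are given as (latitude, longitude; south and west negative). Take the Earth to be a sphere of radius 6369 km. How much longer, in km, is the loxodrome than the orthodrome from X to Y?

Great circle: cos σ = sin φ₁ sin φ₂ + cos φ₁ cos φ₂ cos Δλ,  σ = 1.4641 rad → d_gc = 9325.10 km
Rhumb line: Δψ = -1.2022, q = Δφ/Δψ = 0.8362, d_rh = R√(Δφ²+q²Δλ²) = 9513.57 km
Excess = 9513.57 − 9325.10 = 188.47 ≈ 188 km

188 km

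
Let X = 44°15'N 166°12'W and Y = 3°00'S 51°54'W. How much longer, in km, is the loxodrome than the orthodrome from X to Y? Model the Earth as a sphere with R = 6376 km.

442 km

Great circle: cos σ = sin φ₁ sin φ₂ + cos φ₁ cos φ₂ cos Δλ,  σ = 1.9080 rad → d_gc = 12165.6 km
Rhumb line: Δψ = -0.9154, q = Δφ/Δψ = 0.9009, d_rh = R√(Δφ²+q²Δλ²) = 12608.0 km
Excess = 12608.0 − 12165.6 = 442.4 ≈ 442 km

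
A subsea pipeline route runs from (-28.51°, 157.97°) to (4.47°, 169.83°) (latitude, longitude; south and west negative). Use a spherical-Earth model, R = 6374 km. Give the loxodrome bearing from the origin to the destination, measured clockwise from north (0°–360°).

Meridional parts: M(φ₁)=-0.5195, M(φ₂)=+0.0781 → ΔM = +0.5976;  Δλ = +0.2070 rad
tan C = Δλ / ΔM = +0.3464 → C = 19.11°

19.1°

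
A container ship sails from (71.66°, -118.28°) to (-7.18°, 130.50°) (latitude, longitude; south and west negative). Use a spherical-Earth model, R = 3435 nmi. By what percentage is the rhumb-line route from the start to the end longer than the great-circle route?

7.6%

Great circle: σ = 1.8046 rad → d_gc = Rσ = 6198.6 nmi
Rhumb: Δφ = -1.3760, Δλ = -1.9412, Δψ = -1.9493, q = Δφ/Δψ = 0.7059 → d_rh = R√(Δφ²+q²Δλ²) = 6670.4 nmi
Excess = (6670.4 − 6198.6) / 6198.6 = 471.8 / 6198.6 = 7.61% ≈ 7.6%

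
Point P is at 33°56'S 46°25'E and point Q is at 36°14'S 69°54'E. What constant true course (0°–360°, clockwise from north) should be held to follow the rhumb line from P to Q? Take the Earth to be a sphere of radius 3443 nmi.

96.8°

Meridional parts: M(φ₁)=-0.6303, M(φ₂)=-0.6793 → ΔM = -0.0491;  Δλ = +0.4099 rad
tan C = Δλ / ΔM = -8.3540 → C = 96.83°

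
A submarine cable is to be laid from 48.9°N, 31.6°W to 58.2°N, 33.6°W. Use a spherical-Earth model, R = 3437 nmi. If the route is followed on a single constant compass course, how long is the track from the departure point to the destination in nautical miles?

562 nmi

Δψ = ln[tan(π/4+φ₂/2)/tan(π/4+φ₁/2)] = +0.2746;  Δφ = +0.1623 rad,  Δλ = -0.0349 rad
q = Δφ/Δψ = 0.5911
d = R·√(Δφ² + q²Δλ²) = 3437·0.16362 = 562 nmi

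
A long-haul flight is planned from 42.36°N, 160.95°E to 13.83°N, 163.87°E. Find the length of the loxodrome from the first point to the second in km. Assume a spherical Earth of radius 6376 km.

3187 km

Rhumb course C = atan2(Δλ, Δψ) with Δψ = ln[tan(π/4+φ₂/2)/tan(π/4+φ₁/2)] = -0.5739, Δλ = +0.0510 → C = 174.93°
d = R·|Δφ| / |cos C| = 6376·0.49794 / 0.99608 = 3187 km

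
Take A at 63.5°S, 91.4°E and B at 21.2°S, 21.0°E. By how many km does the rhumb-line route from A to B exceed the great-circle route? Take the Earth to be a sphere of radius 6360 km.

Great circle: cos σ = sin φ₁ sin φ₂ + cos φ₁ cos φ₂ cos Δλ,  σ = 1.0892 rad → d_gc = 6927.4 km
Rhumb line: Δψ = +1.0674, q = Δφ/Δψ = 0.6916, d_rh = R√(Δφ²+q²Δλ²) = 7159.6 km
Excess = 7159.6 − 6927.4 = 232.2 ≈ 232 km

232 km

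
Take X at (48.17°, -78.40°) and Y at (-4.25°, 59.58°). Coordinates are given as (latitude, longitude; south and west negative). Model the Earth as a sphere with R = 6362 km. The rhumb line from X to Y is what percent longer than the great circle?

7.6%

Great circle: σ = 2.1523 rad → d_gc = Rσ = 13693.2 km
Rhumb: Δφ = -0.9149, Δλ = +2.4082, Δψ = -1.0362, q = Δφ/Δψ = 0.8830 → d_rh = R√(Δφ²+q²Δλ²) = 14727.2 km
Excess = (14727.2 − 13693.2) / 13693.2 = 1034.0 / 13693.2 = 7.551% ≈ 7.6%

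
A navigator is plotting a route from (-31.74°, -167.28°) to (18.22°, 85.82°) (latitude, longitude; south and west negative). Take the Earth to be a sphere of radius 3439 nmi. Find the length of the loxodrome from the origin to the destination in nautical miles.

Δψ = ln[tan(π/4+φ₂/2)/tan(π/4+φ₁/2)] = +0.9082;  Δφ = +0.8720 rad,  Δλ = -1.8658 rad
q = Δφ/Δψ = 0.9601
d = R·√(Δφ² + q²Δλ²) = 3439·1.99230 = 6852 nmi

6852 nmi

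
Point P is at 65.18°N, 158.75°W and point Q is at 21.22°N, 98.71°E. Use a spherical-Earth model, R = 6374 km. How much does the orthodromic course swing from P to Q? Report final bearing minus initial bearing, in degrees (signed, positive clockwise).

Initial bearing θ₁ = atan2(sin Δλ cos φ₂, cos φ₁ sin φ₂ − sin φ₁ cos φ₂ cos Δλ) = 290.25°
Final bearing θ₂ = (initial bearing from the destination back to the start) + 180° = 204.99°
Δθ = θ₂ − θ₁ = -85.3°

-85.3°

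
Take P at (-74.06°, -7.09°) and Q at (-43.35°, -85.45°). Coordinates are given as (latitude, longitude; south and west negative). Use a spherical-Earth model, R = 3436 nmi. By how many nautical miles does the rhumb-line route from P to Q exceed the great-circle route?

Great circle: cos σ = sin φ₁ sin φ₂ + cos φ₁ cos φ₂ cos Δλ,  σ = 0.7949 rad → d_gc = 2731.3 nmi
Rhumb line: Δψ = +1.1248, q = Δφ/Δψ = 0.4765, d_rh = R√(Δφ²+q²Δλ²) = 2899.3 nmi
Excess = 2899.3 − 2731.3 = 168.0 ≈ 168 nmi

168 nmi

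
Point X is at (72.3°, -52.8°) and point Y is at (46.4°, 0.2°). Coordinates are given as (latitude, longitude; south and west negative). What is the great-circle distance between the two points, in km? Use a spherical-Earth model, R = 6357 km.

Haversine: a = sin²(Δφ/2)+cos φ₁ cos φ₂ sin²(Δλ/2) = 0.09196;  σ = 2·atan2(√a,√(1−a))
σ = 35.307° → d = Rσ = 6357·0.61622 = 3917 km

3917 km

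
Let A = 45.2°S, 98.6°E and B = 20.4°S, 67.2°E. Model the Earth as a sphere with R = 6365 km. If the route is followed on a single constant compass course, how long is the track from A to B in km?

3993 km

Δψ = ln[tan(π/4+φ₂/2)/tan(π/4+φ₁/2)] = +0.5225;  Δφ = +0.4328 rad,  Δλ = -0.5480 rad
q = Δφ/Δψ = 0.8284
d = R·√(Δφ² + q²Δλ²) = 6365·0.62726 = 3993 km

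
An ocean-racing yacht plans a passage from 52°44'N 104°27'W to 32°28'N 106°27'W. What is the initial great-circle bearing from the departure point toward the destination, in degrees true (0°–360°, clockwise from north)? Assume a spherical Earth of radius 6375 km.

184.9°

θ = atan2( sin Δλ·cos φ₂ ,  cos φ₁ sin φ₂ − sin φ₁ cos φ₂ cos Δλ )
  = atan2(-0.0294, -0.3460) = 184.86°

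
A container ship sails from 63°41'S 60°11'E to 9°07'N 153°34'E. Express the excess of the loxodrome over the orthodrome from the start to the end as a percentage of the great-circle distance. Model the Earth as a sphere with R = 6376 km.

3.8%

Great circle: σ = 1.7395 rad → d_gc = Rσ = 11090.7 km
Rhumb: Δφ = +1.2706, Δλ = +1.6298, Δψ = +1.6132, q = Δφ/Δψ = 0.7876 → d_rh = R√(Δφ²+q²Δλ²) = 11516.4 km
Excess = (11516.4 − 11090.7) / 11090.7 = 425.7 / 11090.7 = 3.84% ≈ 3.8%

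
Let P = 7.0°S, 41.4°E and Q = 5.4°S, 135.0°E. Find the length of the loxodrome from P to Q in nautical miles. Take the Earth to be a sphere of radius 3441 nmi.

Δψ = ln[tan(π/4+φ₂/2)/tan(π/4+φ₁/2)] = +0.0281;  Δφ = +0.0279 rad,  Δλ = +1.6336 rad
q = Δφ/Δψ = 0.9941
d = R·√(Δφ² + q²Δλ²) = 3441·1.62426 = 5589 nmi

5589 nmi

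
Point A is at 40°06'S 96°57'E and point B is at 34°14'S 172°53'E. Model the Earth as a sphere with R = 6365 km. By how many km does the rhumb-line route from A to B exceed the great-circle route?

Great circle: cos σ = sin φ₁ sin φ₂ + cos φ₁ cos φ₂ cos Δλ,  σ = 1.0285 rad → d_gc = 6546.7 km
Rhumb line: Δψ = +0.1286, q = Δφ/Δψ = 0.7961, d_rh = R√(Δφ²+q²Δλ²) = 6747.3 km
Excess = 6747.3 − 6546.7 = 200.6 ≈ 201 km

201 km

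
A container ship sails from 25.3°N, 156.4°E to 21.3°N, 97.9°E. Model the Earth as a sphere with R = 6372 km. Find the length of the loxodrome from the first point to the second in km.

5990 km

Δψ = ln[tan(π/4+φ₂/2)/tan(π/4+φ₁/2)] = -0.0760;  Δφ = -0.0698 rad,  Δλ = -1.0210 rad
q = Δφ/Δψ = 0.9182
d = R·√(Δφ² + q²Δλ²) = 6372·0.94008 = 5990 km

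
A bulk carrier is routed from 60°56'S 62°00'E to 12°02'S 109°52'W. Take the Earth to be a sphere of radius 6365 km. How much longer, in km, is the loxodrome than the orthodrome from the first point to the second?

3451 km

Great circle: cos σ = sin φ₁ sin φ₂ + cos φ₁ cos φ₂ cos Δλ,  σ = 1.8631 rad → d_gc = 11858.6 km
Rhumb line: Δψ = +1.1384, q = Δφ/Δψ = 0.7497, d_rh = R√(Δφ²+q²Δλ²) = 15309.8 km
Excess = 15309.8 − 11858.6 = 3451.2 ≈ 3451 km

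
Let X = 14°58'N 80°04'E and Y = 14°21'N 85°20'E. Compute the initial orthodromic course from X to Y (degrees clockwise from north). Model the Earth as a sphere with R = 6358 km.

θ = atan2( sin Δλ·cos φ₂ ,  cos φ₁ sin φ₂ − sin φ₁ cos φ₂ cos Δλ )
  = atan2(+0.0889, -0.0097) = 96.23°

96.2°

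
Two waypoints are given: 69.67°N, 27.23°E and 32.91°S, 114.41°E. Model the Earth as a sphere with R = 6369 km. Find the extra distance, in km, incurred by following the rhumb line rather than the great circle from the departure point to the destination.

320 km

Great circle: cos σ = sin φ₁ sin φ₂ + cos φ₁ cos φ₂ cos Δλ,  σ = 2.0888 rad → d_gc = 13303.4 km
Rhumb line: Δψ = -2.3276, q = Δφ/Δψ = 0.7692, d_rh = R√(Δφ²+q²Δλ²) = 13623.1 km
Excess = 13623.1 − 13303.4 = 319.7 ≈ 320 km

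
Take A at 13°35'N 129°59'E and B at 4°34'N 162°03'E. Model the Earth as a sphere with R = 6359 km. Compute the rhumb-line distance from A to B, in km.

3650 km

Rhumb course C = atan2(Δλ, Δψ) with Δψ = ln[tan(π/4+φ₂/2)/tan(π/4+φ₁/2)] = -0.1595, Δλ = +0.5597 → C = 105.91°
d = R·|Δφ| / |cos C| = 6359·0.15737 / 0.27414 = 3650 km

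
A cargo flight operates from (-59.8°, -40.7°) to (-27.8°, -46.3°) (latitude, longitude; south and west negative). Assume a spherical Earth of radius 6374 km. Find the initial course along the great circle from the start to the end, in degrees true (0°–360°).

N = sin Δλ·cos φ₂ = -0.0863;  D = cos φ₁ sin φ₂ − sin φ₁ cos φ₂ cos Δλ = +0.5263
initial course = atan2(N, D) = 350.69°

350.7°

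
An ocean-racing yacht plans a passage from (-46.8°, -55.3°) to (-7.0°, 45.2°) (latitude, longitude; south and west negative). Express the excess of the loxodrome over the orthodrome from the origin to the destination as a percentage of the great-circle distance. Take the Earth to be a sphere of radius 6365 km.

Great circle: σ = 1.6058 rad → d_gc = Rσ = 10220.8 km
Rhumb: Δφ = +0.6946, Δλ = +1.7541, Δψ = +0.8040, q = Δφ/Δψ = 0.8639 → d_rh = R√(Δφ²+q²Δλ²) = 10610.5 km
Excess = (10610.5 − 10220.8) / 10220.8 = 389.7 / 10220.8 = 3.81% ≈ 3.8%

3.8%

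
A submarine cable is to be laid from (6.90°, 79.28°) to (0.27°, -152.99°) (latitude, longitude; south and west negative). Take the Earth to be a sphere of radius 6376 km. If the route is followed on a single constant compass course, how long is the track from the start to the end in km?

14197 km

Rhumb course C = atan2(Δλ, Δψ) with Δψ = ln[tan(π/4+φ₂/2)/tan(π/4+φ₁/2)] = -0.1160, Δλ = +2.2293 → C = 92.98°
d = R·|Δφ| / |cos C| = 6376·0.11572 / 0.05197 = 14197 km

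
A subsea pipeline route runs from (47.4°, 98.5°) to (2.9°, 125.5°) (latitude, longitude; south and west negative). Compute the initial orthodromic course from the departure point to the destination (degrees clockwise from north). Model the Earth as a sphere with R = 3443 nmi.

N = sin Δλ·cos φ₂ = +0.4534;  D = cos φ₁ sin φ₂ − sin φ₁ cos φ₂ cos Δλ = -0.6208
initial course = atan2(N, D) = 143.86°

143.9°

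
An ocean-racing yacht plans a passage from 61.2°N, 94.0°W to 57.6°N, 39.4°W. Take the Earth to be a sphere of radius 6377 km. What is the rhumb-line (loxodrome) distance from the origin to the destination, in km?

3116 km

Rhumb course C = atan2(Δλ, Δψ) with Δψ = ln[tan(π/4+φ₂/2)/tan(π/4+φ₁/2)] = -0.1236, Δλ = +0.9529 → C = 97.39°
d = R·|Δφ| / |cos C| = 6377·0.06283 / 0.12859 = 3116 km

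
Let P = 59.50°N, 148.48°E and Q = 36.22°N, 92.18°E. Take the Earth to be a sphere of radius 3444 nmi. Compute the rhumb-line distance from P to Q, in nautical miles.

Δψ = ln[tan(π/4+φ₂/2)/tan(π/4+φ₁/2)] = -0.6206;  Δφ = -0.4063 rad,  Δλ = -0.9826 rad
q = Δφ/Δψ = 0.6547
d = R·√(Δφ² + q²Δλ²) = 3444·0.76089 = 2621 nmi

2621 nmi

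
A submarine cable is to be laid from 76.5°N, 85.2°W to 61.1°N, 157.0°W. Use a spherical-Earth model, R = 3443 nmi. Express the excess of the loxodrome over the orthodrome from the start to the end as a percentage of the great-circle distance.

5.9%

Great circle: σ = 0.4810 rad → d_gc = Rσ = 1656.2 nmi
Rhumb: Δφ = -0.2688, Δλ = -1.2531, Δψ = -0.7780, q = Δφ/Δψ = 0.3455 → d_rh = R√(Δφ²+q²Δλ²) = 1754.4 nmi
Excess = (1754.4 − 1656.2) / 1656.2 = 98.2 / 1656.2 = 5.93% ≈ 5.9%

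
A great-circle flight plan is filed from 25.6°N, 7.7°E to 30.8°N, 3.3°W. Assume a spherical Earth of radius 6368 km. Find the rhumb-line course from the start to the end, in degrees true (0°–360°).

298.2°

Meridional parts: M(φ₁)=+0.4625, M(φ₂)=+0.5655 → ΔM = +0.1030;  Δλ = -0.1920 rad
tan C = Δλ / ΔM = -1.8633 → C = 298.22°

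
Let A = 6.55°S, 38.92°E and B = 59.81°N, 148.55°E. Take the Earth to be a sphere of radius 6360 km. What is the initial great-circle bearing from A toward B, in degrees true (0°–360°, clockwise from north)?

29.4°

N = sin Δλ·cos φ₂ = +0.4736;  D = cos φ₁ sin φ₂ − sin φ₁ cos φ₂ cos Δλ = +0.8395
initial course = atan2(N, D) = 29.43°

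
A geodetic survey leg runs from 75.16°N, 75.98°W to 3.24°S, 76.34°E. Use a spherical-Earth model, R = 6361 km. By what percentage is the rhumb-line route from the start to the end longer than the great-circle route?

Great circle: σ = 1.8557 rad → d_gc = Rσ = 11804.2 km
Rhumb: Δφ = -1.3683, Δλ = +2.6585, Δψ = -2.0950, q = Δφ/Δψ = 0.6531 → d_rh = R√(Δφ²+q²Δλ²) = 14062.4 km
Excess = (14062.4 − 11804.2) / 11804.2 = 2258.2 / 11804.2 = 19.13% ≈ 19.1%

19.1%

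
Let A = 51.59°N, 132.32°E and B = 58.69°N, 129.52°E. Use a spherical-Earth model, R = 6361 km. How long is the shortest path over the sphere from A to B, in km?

808 km

cos σ = sin φ₁ sin φ₂ + cos φ₁ cos φ₂ cos Δλ
      = sin(51.59°)sin(58.69°) + cos(51.59°)cos(58.69°)cos(-2.80°) = 0.9919
σ = 7.276° → d = Rσ = 6361·0.12700 = 808 km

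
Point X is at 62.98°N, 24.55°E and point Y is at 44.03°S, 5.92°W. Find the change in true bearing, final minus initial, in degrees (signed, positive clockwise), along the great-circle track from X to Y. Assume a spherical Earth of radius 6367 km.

-8.6°

Initial bearing θ₁ = atan2(sin Δλ cos φ₂, cos φ₁ sin φ₂ − sin φ₁ cos φ₂ cos Δλ) = 202.79°
Final bearing θ₂ = (initial bearing from the destination back to the start) + 180° = 194.17°
Δθ = θ₂ − θ₁ = -8.6°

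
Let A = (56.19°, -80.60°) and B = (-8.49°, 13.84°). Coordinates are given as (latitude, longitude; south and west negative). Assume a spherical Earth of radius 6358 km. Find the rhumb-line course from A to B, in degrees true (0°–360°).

Meridional parts: M(φ₁)=+1.1910, M(φ₂)=-0.1487 → ΔM = -1.3397;  Δλ = +1.6483 rad
tan C = Δλ / ΔM = -1.2303 → C = 129.10°

129.1°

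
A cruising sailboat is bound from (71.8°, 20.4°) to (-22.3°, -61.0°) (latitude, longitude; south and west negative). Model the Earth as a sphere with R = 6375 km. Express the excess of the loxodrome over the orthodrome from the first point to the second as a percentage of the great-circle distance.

Great circle: σ = 1.8936 rad → d_gc = Rσ = 12071.9 km
Rhumb: Δφ = -1.6424, Δλ = -1.4207, Δψ = -2.2309, q = Δφ/Δψ = 0.7362 → d_rh = R√(Δφ²+q²Δλ²) = 12412.8 km
Excess = (12412.8 − 12071.9) / 12071.9 = 340.9 / 12071.9 = 2.82% ≈ 2.8%

2.8%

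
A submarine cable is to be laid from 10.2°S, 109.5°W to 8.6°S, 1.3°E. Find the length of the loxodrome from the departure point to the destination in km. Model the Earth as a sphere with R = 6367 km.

12148 km

Δψ = ln[tan(π/4+φ₂/2)/tan(π/4+φ₁/2)] = +0.0283;  Δφ = +0.0279 rad,  Δλ = +1.9338 rad
q = Δφ/Δψ = 0.9865
d = R·√(Δφ² + q²Δλ²) = 6367·1.90800 = 12148 km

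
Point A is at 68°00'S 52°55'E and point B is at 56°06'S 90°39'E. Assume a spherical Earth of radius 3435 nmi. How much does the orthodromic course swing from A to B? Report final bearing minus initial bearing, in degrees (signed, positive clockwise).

-33.8°

Initial bearing θ₁ = atan2(sin Δλ cos φ₂, cos φ₁ sin φ₂ − sin φ₁ cos φ₂ cos Δλ) = 73.97°
Final bearing θ₂ = (initial bearing from the destination back to the start) + 180° = 40.21°
Δθ = θ₂ − θ₁ = -33.8°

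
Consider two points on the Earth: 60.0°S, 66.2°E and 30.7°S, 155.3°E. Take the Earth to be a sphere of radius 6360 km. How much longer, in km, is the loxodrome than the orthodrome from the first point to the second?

Great circle: cos σ = sin φ₁ sin φ₂ + cos φ₁ cos φ₂ cos Δλ,  σ = 1.1053 rad → d_gc = 7029.5 km
Rhumb line: Δψ = +0.7535, q = Δφ/Δψ = 0.6787, d_rh = R√(Δφ²+q²Δλ²) = 7458.8 km
Excess = 7458.8 − 7029.5 = 429.3 ≈ 429 km

429 km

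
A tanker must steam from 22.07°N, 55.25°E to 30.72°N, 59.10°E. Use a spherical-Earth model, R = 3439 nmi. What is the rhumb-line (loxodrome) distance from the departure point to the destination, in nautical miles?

559 nmi

Rhumb course C = atan2(Δλ, Δψ) with Δψ = ln[tan(π/4+φ₂/2)/tan(π/4+φ₁/2)] = +0.1688, Δλ = +0.0672 → C = 21.71°
d = R·|Δφ| / |cos C| = 3439·0.15097 / 0.92908 = 559 nmi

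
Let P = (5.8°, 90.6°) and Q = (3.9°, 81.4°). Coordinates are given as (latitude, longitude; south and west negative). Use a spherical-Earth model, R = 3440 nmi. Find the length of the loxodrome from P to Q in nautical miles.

Δψ = ln[tan(π/4+φ₂/2)/tan(π/4+φ₁/2)] = -0.0333;  Δφ = -0.0332 rad,  Δλ = -0.1606 rad
q = Δφ/Δψ = 0.9964
d = R·√(Δφ² + q²Δλ²) = 3440·0.16339 = 562 nmi

562 nmi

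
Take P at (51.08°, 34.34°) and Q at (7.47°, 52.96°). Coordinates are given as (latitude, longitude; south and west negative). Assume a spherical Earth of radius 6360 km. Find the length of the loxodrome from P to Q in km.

5141 km

Δψ = ln[tan(π/4+φ₂/2)/tan(π/4+φ₁/2)] = -0.9096;  Δφ = -0.7611 rad,  Δλ = +0.3250 rad
q = Δφ/Δψ = 0.8368
d = R·√(Δφ² + q²Δλ²) = 6360·0.80826 = 5141 km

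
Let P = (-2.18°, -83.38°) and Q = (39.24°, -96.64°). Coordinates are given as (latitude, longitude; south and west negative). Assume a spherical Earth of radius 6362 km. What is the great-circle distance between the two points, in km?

cos σ = sin φ₁ sin φ₂ + cos φ₁ cos φ₂ cos Δλ
      = sin(-2.18°)sin(39.24°) + cos(-2.18°)cos(39.24°)cos(-13.26°) = 0.7292
σ = 43.177° → d = Rσ = 6362·0.75358 = 4794 km

4794 km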